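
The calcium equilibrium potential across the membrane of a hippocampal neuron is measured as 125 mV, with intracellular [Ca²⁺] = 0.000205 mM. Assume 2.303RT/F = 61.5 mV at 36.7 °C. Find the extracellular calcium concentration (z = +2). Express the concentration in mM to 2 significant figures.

2.4 mM

Nernst: E = (61.5/2) · log₁₀([out]/[in]), so log₁₀([out]/[in]) = 125.0 × 2 / 61.5 = 4.0650.
[out]/[in] = 10^(4.0650) = 1.162e+04.
[out] = 1.162e+04 × 0.000205 = 2.381 mM.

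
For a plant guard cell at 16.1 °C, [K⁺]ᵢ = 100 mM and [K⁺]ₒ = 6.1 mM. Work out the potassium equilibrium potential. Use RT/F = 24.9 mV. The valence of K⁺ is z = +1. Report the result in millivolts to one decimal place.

-69.6 mV

E = (24.9/z) · ln([K⁺]_out/[K⁺]_in) with z = +1.
= (24.9/1) · ln(6.1/100) = 24.90 · ln(0.061)
= 24.90 · (-2.7969) = -69.64 mV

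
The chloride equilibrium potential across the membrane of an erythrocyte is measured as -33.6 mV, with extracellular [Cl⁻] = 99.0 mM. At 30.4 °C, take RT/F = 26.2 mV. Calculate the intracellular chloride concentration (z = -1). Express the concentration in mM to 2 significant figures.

27 mM

Nernst: E = (26.2/-1) · ln([out]/[in]), so ln([out]/[in]) = -33.6 × -1 / 26.2 = 1.2824.
[out]/[in] = e^(1.2824) = 3.605.
[in] = 99.0 / 3.605 = 27.46 mM.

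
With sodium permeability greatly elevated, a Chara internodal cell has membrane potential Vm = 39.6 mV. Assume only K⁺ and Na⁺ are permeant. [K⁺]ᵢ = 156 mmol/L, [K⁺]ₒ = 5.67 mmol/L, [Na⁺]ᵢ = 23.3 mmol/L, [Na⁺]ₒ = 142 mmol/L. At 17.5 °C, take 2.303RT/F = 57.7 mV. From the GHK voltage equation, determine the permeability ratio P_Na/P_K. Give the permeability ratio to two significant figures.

26

Let α = P_Na/P_K. GHK: Vm = 57.7·log₁₀[(Kₒ + α·Naₒ)/(Kᵢ + α·Naᵢ)].
10^(Vm/57.7) = 10^(39.6/57.7) = 4.8563
So 4.8563·(Kᵢ + α·Naᵢ) = Kₒ + α·Naₒ → α = (4.8563·156.0 − 5.67) / (142.0 − 4.8563·23.3)
α = (757.6 − 5.67) / (142.0 − 113.2) = 751.9/28.85 = 26.07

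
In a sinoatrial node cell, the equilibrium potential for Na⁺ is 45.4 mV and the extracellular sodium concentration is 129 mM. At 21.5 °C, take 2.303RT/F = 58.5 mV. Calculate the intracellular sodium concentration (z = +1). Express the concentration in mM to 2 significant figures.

22 mM

Nernst: E = (58.5/1) · log₁₀([out]/[in]), so log₁₀([out]/[in]) = 45.4 × 1 / 58.5 = 0.7761.
[out]/[in] = 10^(0.7761) = 5.971.
[in] = 129 / 5.971 = 21.6 mM.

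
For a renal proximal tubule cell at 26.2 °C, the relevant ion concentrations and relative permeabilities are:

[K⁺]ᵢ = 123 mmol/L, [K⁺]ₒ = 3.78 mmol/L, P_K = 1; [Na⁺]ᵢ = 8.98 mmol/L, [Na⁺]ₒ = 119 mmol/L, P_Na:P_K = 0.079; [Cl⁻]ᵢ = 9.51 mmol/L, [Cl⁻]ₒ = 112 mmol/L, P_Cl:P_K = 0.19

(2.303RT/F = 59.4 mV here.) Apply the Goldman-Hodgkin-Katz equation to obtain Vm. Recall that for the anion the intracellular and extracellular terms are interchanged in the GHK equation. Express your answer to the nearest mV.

Vm = 59.4 · log₁₀[(Σ P·[cation]ₒ + Σ P·[anion]ᵢ) / (Σ P·[cation]ᵢ + Σ P·[anion]ₒ)]
Numerator = 1×3.78 + 0.079×119 + 0.19×9.51 = 14.99
Denominator = 1×123 + 0.079×8.98 + 0.19×112 = 145
Vm = 59.4 · log₁₀(0.10337) = 59.4 × (-0.9856) = -58.54 mV

-59 mV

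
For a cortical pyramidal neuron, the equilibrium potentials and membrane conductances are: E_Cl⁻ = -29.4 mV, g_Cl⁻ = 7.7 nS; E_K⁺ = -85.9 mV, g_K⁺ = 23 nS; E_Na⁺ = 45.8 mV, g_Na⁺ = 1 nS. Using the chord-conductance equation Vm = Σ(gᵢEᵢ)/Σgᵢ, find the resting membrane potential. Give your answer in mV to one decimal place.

Σ gᵢEᵢ = 7.7·(-29.4) + 23·(-85.9) + 1·(45.8) = -2156.28
Σ gᵢ = 7.7 + 23 + 1 = 31.7
Vm = -2156.28 / 31.7 = -68.02 mV

-68.0 mV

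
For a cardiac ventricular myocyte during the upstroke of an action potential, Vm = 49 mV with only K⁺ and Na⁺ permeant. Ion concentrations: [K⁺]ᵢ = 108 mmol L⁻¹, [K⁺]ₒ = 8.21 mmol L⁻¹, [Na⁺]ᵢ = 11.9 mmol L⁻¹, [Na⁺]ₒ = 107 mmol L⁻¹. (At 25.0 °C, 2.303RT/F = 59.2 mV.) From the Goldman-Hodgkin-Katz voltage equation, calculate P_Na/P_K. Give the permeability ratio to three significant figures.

26.6

Let α = P_Na/P_K. GHK: Vm = 59.2·log₁₀[(Kₒ + α·Naₒ)/(Kᵢ + α·Naᵢ)].
10^(Vm/59.2) = 10^(49.0/59.2) = 6.7252
So 6.7252·(Kᵢ + α·Naᵢ) = Kₒ + α·Naₒ → α = (6.7252·108.0 − 8.21) / (107.0 − 6.7252·11.9)
α = (726.3 − 8.21) / (107.0 − 80.03) = 718.1/26.97 = 26.63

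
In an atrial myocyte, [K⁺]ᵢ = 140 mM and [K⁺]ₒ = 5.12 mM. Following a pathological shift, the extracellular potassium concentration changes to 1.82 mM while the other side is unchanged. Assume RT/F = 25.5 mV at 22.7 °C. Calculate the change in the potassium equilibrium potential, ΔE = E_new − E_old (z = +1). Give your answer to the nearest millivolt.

-26 mV

E_old = (25.5/1)·ln(5.12/140) = -84.37 mV
E_new = (25.5/1)·ln(1.82/140) = -110.74 mV
ΔE = -110.74 − (-84.37) = -26.38 mV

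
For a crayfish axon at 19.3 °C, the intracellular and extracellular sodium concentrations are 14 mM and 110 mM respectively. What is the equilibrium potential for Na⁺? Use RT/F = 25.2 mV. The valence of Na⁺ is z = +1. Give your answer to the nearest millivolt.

E = (25.2/z) · ln([Na⁺]_out/[Na⁺]_in) with z = +1.
= (25.2/1) · ln(110/14) = 25.20 · ln(7.857)
= 25.20 · (2.0614) = 51.95 mV

52 mV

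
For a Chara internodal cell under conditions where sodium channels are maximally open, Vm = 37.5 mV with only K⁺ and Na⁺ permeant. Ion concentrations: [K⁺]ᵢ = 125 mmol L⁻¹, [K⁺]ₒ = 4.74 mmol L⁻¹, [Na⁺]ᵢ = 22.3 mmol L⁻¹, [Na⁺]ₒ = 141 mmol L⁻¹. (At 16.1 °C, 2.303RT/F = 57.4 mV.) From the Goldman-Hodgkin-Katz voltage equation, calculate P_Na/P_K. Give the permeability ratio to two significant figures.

Let α = P_Na/P_K. GHK: Vm = 57.4·log₁₀[(Kₒ + α·Naₒ)/(Kᵢ + α·Naᵢ)].
10^(Vm/57.4) = 10^(37.5/57.4) = 4.501
So 4.501·(Kᵢ + α·Naᵢ) = Kₒ + α·Naₒ → α = (4.501·125.0 − 4.74) / (141.0 − 4.501·22.3)
α = (562.6 − 4.74) / (141.0 − 100.4) = 557.9/40.63 = 13.73

14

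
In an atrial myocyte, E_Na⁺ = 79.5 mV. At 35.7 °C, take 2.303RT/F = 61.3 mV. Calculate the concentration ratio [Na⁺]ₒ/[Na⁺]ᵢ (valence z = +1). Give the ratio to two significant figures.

20

log₁₀([out]/[in]) = E·z/(61.3) = 79.5 × 1 / 61.3 = 1.2969
[out]/[in] = 10^(1.2969) = 19.81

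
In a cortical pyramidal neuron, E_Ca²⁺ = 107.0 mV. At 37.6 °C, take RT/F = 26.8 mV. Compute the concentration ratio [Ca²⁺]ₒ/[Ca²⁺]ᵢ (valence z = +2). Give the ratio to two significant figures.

ln([out]/[in]) = E·z/(26.8) = 107.0 × 2 / 26.8 = 7.9851
[out]/[in] = e^(7.9851) = 2937

2900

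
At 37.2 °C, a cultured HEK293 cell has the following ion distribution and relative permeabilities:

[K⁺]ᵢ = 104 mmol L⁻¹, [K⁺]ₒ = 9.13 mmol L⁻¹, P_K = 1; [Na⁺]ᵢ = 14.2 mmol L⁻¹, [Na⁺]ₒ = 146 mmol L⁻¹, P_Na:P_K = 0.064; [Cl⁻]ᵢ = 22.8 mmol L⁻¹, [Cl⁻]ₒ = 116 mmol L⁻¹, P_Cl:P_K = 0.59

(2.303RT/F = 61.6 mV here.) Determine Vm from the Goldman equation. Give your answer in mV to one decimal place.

Vm = 61.6 · log₁₀[(Σ P·[cation]ₒ + Σ P·[anion]ᵢ) / (Σ P·[cation]ᵢ + Σ P·[anion]ₒ)]
Numerator = 1×9.13 + 0.064×146 + 0.59×22.8 = 31.93
Denominator = 1×104 + 0.064×14.2 + 0.59×116 = 173.3
Vm = 61.6 · log₁₀(0.18417) = 61.6 × (-0.7348) = -45.26 mV

-45.3 mV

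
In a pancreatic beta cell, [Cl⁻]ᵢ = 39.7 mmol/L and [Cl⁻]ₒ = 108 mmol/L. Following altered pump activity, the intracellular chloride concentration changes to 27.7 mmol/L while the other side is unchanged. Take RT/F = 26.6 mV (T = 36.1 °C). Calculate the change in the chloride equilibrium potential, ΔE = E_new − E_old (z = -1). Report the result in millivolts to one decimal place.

-9.6 mV

E_old = (26.6/-1)·ln(108/39.7) = -26.62 mV
E_new = (26.6/-1)·ln(108/27.7) = -36.19 mV
ΔE = -36.19 − (-26.62) = -9.57 mV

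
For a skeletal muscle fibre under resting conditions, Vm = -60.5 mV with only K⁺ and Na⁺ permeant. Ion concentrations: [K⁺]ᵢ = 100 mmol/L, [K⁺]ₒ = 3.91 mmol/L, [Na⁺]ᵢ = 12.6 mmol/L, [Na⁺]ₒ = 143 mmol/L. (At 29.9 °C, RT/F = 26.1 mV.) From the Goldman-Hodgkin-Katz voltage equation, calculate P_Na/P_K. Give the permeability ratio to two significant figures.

Let α = P_Na/P_K. GHK: Vm = 26.1·ln[(Kₒ + α·Naₒ)/(Kᵢ + α·Naᵢ)].
e^(Vm/26.1) = e^(-60.5/26.1) = 0.09847
So 0.09847·(Kᵢ + α·Naᵢ) = Kₒ + α·Naₒ → α = (0.09847·100.0 − 3.91) / (143.0 − 0.09847·12.6)
α = (9.847 − 3.91) / (143.0 − 1.241) = 5.937/141.8 = 0.04188

0.042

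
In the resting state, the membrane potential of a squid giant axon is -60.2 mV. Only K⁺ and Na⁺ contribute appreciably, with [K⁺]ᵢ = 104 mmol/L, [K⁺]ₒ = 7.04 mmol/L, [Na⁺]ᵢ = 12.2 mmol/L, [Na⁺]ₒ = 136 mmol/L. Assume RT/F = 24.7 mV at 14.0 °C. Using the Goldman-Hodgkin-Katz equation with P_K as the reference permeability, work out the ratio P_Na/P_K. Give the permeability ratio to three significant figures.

0.0152

Let α = P_Na/P_K. GHK: Vm = 24.7·ln[(Kₒ + α·Naₒ)/(Kᵢ + α·Naᵢ)].
e^(Vm/24.7) = e^(-60.2/24.7) = 0.087401
So 0.087401·(Kᵢ + α·Naᵢ) = Kₒ + α·Naₒ → α = (0.087401·104.0 − 7.04) / (136.0 − 0.087401·12.2)
α = (9.09 − 7.04) / (136.0 − 1.066) = 2.05/134.9 = 0.01519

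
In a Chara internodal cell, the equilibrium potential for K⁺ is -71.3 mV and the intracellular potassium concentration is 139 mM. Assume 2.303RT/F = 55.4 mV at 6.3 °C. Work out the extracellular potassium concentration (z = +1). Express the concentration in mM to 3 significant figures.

7.18 mM

Nernst: E = (55.4/1) · log₁₀([out]/[in]), so log₁₀([out]/[in]) = -71.3 × 1 / 55.4 = -1.2870.
[out]/[in] = 10^(-1.2870) = 0.05164.
[out] = 0.05164 × 139 = 7.178 mM.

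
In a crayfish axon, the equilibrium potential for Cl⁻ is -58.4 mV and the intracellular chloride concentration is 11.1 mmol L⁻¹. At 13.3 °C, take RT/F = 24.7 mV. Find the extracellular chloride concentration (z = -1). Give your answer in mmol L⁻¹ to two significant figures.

Nernst: E = (24.7/-1) · ln([out]/[in]), so ln([out]/[in]) = -58.4 × -1 / 24.7 = 2.3644.
[out]/[in] = e^(2.3644) = 10.64.
[out] = 10.64 × 11.1 = 118.1 mmol L⁻¹.

120 mmol L⁻¹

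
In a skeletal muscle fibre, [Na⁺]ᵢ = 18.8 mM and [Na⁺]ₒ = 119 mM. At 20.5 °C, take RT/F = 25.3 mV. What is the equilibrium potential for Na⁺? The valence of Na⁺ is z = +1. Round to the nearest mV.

E = (25.3/z) · ln([Na⁺]_out/[Na⁺]_in) with z = +1.
= (25.3/1) · ln(119/18.8) = 25.30 · ln(6.33)
= 25.30 · (1.8453) = 46.69 mV

47 mV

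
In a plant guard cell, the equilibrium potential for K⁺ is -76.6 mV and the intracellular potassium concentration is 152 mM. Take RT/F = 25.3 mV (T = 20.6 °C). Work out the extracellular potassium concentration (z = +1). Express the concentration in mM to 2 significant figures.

7.4 mM

Nernst: E = (25.3/1) · ln([out]/[in]), so ln([out]/[in]) = -76.6 × 1 / 25.3 = -3.0277.
[out]/[in] = e^(-3.0277) = 0.04843.
[out] = 0.04843 × 152 = 7.361 mM.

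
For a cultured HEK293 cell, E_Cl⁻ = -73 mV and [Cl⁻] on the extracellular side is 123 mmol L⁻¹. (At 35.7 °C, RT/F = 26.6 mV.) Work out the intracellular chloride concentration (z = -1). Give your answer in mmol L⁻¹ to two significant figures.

7.9 mmol L⁻¹

Nernst: E = (26.6/-1) · ln([out]/[in]), so ln([out]/[in]) = -73.0 × -1 / 26.6 = 2.7444.
[out]/[in] = e^(2.7444) = 15.55.
[in] = 123 / 15.55 = 7.908 mmol L⁻¹.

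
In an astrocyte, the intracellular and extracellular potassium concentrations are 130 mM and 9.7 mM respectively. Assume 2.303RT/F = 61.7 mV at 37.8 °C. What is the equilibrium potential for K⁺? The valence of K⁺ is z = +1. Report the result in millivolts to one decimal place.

-69.5 mV

E = (61.7/z) · log₁₀([K⁺]_out/[K⁺]_in) with z = +1.
= (61.7/1) · log₁₀(9.7/130) = 61.70 · log₁₀(0.07462)
= 61.70 · (-1.1272) = -69.55 mV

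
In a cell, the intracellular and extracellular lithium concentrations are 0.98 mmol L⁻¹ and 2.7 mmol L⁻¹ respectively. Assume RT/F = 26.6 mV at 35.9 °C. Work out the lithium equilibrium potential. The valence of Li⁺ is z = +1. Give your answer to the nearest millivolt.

E = (26.6/z) · ln([Li⁺]_out/[Li⁺]_in) with z = +1.
= (26.6/1) · ln(2.7/0.98) = 26.60 · ln(2.755)
= 26.60 · (1.0135) = 26.96 mV

27 mV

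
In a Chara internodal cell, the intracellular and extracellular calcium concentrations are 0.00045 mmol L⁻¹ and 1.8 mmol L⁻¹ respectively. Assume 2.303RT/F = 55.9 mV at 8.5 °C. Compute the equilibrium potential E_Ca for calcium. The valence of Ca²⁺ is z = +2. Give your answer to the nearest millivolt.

E = (55.9/z) · log₁₀([Ca²⁺]_out/[Ca²⁺]_in) with z = +2.
= (55.9/2) · log₁₀(1.8/0.00045) = 27.95 · log₁₀(4000)
= 27.95 · (3.6021) = 100.68 mV

101 mV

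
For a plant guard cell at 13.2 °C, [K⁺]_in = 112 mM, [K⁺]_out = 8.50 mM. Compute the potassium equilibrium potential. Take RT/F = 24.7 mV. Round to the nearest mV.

-64 mV

E = (24.7/z) · ln([K⁺]_out/[K⁺]_in) with z = +1.
= (24.7/1) · ln(8.50/112) = 24.70 · ln(0.07589)
= 24.70 · (-2.5784) = -63.69 mV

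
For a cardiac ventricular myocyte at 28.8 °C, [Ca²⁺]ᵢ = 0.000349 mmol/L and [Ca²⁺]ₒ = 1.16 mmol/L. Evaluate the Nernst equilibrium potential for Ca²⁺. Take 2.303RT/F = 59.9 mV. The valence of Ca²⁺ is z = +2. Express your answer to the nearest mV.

105 mV

E = (59.9/z) · log₁₀([Ca²⁺]_out/[Ca²⁺]_in) with z = +2.
= (59.9/2) · log₁₀(1.16/0.000349) = 29.95 · log₁₀(3324)
= 29.95 · (3.5216) = 105.47 mV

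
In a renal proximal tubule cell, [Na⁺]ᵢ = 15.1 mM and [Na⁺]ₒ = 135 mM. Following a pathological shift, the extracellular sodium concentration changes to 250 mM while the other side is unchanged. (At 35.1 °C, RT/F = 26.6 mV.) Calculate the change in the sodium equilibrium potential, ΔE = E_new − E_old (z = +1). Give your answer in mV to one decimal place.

E_old = (26.6/1)·ln(135/15.1) = 58.27 mV
E_new = (26.6/1)·ln(250/15.1) = 74.66 mV
ΔE = 74.66 − (58.27) = 16.39 mV

16.4 mV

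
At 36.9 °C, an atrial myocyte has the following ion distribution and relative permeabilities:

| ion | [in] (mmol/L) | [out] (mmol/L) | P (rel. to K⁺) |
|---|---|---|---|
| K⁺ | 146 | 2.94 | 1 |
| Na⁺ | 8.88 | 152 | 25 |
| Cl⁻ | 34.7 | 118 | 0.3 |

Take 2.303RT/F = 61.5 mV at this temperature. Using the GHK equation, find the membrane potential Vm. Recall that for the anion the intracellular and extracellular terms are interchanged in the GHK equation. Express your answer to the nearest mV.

60 mV

Vm = 61.5 · log₁₀[(Σ P·[cation]ₒ + Σ P·[anion]ᵢ) / (Σ P·[cation]ᵢ + Σ P·[anion]ₒ)]
Numerator = 1×2.94 + 25×152 + 0.3×34.7 = 3813
Denominator = 1×146 + 25×8.88 + 0.3×118 = 403.4
Vm = 61.5 · log₁₀(9.453) = 61.5 × (0.9756) = 60.00 mV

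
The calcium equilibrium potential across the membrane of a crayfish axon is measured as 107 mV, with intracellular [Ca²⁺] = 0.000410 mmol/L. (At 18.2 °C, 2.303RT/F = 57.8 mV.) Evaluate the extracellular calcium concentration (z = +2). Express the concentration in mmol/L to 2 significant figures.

Nernst: E = (57.8/2) · log₁₀([out]/[in]), so log₁₀([out]/[in]) = 107.0 × 2 / 57.8 = 3.7024.
[out]/[in] = 10^(3.7024) = 5040.
[out] = 5040 × 0.000410 = 2.066 mmol/L.

2.1 mmol/L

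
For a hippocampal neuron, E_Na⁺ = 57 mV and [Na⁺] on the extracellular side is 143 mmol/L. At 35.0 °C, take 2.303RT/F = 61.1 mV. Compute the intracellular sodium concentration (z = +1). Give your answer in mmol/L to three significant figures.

Nernst: E = (61.1/1) · log₁₀([out]/[in]), so log₁₀([out]/[in]) = 57.0 × 1 / 61.1 = 0.9329.
[out]/[in] = 10^(0.9329) = 8.568.
[in] = 143 / 8.568 = 16.69 mmol/L.

16.7 mmol/L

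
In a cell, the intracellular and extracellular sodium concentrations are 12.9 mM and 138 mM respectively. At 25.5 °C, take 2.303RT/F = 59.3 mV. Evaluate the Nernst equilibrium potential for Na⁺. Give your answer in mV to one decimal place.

E = (59.3/z) · log₁₀([Na⁺]_out/[Na⁺]_in) with z = +1.
= (59.3/1) · log₁₀(138/12.9) = 59.30 · log₁₀(10.7)
= 59.30 · (1.0293) = 61.04 mV

61.0 mV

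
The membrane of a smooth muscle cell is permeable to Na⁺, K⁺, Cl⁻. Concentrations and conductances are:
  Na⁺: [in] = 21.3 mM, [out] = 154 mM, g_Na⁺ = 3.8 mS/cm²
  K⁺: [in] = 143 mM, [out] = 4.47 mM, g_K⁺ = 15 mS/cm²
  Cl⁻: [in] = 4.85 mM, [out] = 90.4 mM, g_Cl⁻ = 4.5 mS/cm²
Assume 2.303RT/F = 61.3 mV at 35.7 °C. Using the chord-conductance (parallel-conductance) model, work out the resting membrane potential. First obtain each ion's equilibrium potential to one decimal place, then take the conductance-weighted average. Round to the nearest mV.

E_Na⁺ = (61.3/1)·log₁₀(154/21.3) = 52.7 mV
E_K⁺ = (61.3/1)·log₁₀(4.47/143) = -92.3 mV
E_Cl⁻ = (61.3/-1)·log₁₀(90.4/4.85) = -77.9 mV
Vm = (Σ gᵢEᵢ)/(Σ gᵢ) = (3.8·52.7 + 15·-92.3 + 4.5·-77.9) / (3.8 + 15 + 4.5)
= -1534.79 / 23.3 = -65.87 mV

-66 mV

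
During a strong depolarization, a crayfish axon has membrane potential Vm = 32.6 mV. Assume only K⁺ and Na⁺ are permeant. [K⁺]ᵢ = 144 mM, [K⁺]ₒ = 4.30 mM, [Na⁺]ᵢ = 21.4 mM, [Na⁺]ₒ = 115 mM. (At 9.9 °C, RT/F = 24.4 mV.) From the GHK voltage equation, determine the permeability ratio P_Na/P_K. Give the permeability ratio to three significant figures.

16.2

Let α = P_Na/P_K. GHK: Vm = 24.4·ln[(Kₒ + α·Naₒ)/(Kᵢ + α·Naᵢ)].
e^(Vm/24.4) = e^(32.6/24.4) = 3.804
So 3.804·(Kᵢ + α·Naᵢ) = Kₒ + α·Naₒ → α = (3.804·144.0 − 4.3) / (115.0 − 3.804·21.4)
α = (547.8 − 4.3) / (115.0 − 81.41) = 543.5/33.59 = 16.18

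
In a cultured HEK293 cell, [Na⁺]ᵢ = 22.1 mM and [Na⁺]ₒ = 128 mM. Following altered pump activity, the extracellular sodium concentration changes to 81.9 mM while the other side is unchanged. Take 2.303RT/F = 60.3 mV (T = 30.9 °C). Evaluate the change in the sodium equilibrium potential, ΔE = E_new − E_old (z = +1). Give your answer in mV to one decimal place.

-11.7 mV

E_old = (60.3/1)·log₁₀(128/22.1) = 46.00 mV
E_new = (60.3/1)·log₁₀(81.9/22.1) = 34.30 mV
ΔE = 34.30 − (46.00) = -11.69 mV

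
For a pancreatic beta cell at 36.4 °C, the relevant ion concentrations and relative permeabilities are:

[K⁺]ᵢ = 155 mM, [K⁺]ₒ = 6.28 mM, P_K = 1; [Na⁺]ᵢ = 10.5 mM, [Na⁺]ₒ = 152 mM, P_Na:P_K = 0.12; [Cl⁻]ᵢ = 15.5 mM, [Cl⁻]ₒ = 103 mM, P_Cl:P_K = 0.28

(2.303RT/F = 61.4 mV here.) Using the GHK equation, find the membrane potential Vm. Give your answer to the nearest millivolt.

Vm = 61.4 · log₁₀[(Σ P·[cation]ₒ + Σ P·[anion]ᵢ) / (Σ P·[cation]ᵢ + Σ P·[anion]ₒ)]
Numerator = 1×6.28 + 0.12×152 + 0.28×15.5 = 28.86
Denominator = 1×155 + 0.12×10.5 + 0.28×103 = 185.1
Vm = 61.4 · log₁₀(0.15592) = 61.4 × (-0.8071) = -49.56 mV

-50 mV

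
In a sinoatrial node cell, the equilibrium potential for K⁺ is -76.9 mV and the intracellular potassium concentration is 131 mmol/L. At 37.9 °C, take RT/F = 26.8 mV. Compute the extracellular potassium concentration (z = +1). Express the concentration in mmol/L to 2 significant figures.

Nernst: E = (26.8/1) · ln([out]/[in]), so ln([out]/[in]) = -76.9 × 1 / 26.8 = -2.8694.
[out]/[in] = e^(-2.8694) = 0.05673.
[out] = 0.05673 × 131 = 7.432 mmol/L.

7.4 mmol/L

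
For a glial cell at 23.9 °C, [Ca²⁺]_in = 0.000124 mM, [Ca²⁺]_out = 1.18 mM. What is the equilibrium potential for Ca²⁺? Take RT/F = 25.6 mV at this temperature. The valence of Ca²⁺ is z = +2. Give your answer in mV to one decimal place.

E = (25.6/z) · ln([Ca²⁺]_out/[Ca²⁺]_in) with z = +2.
= (25.6/2) · ln(1.18/0.000124) = 12.80 · ln(9516)
= 12.80 · (9.1607) = 117.26 mV

117.3 mV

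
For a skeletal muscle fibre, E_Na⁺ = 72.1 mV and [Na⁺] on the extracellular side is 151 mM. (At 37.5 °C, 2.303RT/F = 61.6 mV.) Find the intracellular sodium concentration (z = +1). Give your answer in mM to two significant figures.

Nernst: E = (61.6/1) · log₁₀([out]/[in]), so log₁₀([out]/[in]) = 72.1 × 1 / 61.6 = 1.1705.
[out]/[in] = 10^(1.1705) = 14.81.
[in] = 151 / 14.81 = 10.2 mM.

10 mM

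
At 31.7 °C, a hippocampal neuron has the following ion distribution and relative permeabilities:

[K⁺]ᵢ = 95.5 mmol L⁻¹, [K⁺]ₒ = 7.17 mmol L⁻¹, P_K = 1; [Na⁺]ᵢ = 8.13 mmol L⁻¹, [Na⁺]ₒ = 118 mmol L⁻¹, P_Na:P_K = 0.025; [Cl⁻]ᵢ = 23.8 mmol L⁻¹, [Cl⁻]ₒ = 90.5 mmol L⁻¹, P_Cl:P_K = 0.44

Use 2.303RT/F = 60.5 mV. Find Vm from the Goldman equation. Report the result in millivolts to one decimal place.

-49.5 mV

Vm = 60.5 · log₁₀[(Σ P·[cation]ₒ + Σ P·[anion]ᵢ) / (Σ P·[cation]ᵢ + Σ P·[anion]ₒ)]
Numerator = 1×7.17 + 0.025×118 + 0.44×23.8 = 20.59
Denominator = 1×95.5 + 0.025×8.13 + 0.44×90.5 = 135.5
Vm = 60.5 · log₁₀(0.15194) = 60.5 × (-0.8183) = -49.51 mV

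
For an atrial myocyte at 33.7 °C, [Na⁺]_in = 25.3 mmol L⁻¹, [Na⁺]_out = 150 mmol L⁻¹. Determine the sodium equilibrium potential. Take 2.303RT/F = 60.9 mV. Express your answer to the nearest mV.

E = (60.9/z) · log₁₀([Na⁺]_out/[Na⁺]_in) with z = +1.
= (60.9/1) · log₁₀(150/25.3) = 60.90 · log₁₀(5.929)
= 60.90 · (0.7730) = 47.07 mV

47 mV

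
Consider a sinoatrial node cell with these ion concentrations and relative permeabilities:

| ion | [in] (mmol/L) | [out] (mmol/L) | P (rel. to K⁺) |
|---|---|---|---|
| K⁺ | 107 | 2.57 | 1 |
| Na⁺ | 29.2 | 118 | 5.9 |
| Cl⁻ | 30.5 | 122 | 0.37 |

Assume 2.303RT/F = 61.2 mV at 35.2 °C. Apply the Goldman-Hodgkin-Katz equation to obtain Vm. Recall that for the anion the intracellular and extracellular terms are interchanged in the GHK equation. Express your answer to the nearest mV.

21 mV

Vm = 61.2 · log₁₀[(Σ P·[cation]ₒ + Σ P·[anion]ᵢ) / (Σ P·[cation]ᵢ + Σ P·[anion]ₒ)]
Numerator = 1×2.57 + 5.9×118 + 0.37×30.5 = 710.1
Denominator = 1×107 + 5.9×29.2 + 0.37×122 = 324.4
Vm = 61.2 · log₁₀(2.1887) = 61.2 × (0.3402) = 20.82 mV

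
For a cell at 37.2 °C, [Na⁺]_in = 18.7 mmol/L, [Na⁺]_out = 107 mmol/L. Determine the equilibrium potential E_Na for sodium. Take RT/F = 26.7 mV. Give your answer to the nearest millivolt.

E = (26.7/z) · ln([Na⁺]_out/[Na⁺]_in) with z = +1.
= (26.7/1) · ln(107/18.7) = 26.70 · ln(5.722)
= 26.70 · (1.7443) = 46.57 mV

47 mV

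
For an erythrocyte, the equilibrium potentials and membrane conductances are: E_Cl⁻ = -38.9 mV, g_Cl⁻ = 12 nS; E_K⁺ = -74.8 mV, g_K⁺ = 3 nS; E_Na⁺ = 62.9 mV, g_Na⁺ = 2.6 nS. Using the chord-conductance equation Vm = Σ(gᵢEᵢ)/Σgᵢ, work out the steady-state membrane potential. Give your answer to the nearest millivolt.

-30 mV

Σ gᵢEᵢ = 12·(-38.9) + 3·(-74.8) + 2.6·(62.9) = -527.66
Σ gᵢ = 12 + 3 + 2.6 = 17.6
Vm = -527.66 / 17.6 = -29.98 mV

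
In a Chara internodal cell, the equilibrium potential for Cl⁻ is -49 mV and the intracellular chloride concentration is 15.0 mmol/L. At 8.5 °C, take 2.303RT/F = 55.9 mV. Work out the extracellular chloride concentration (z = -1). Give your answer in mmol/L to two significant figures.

Nernst: E = (55.9/-1) · log₁₀([out]/[in]), so log₁₀([out]/[in]) = -49.0 × -1 / 55.9 = 0.8766.
[out]/[in] = 10^(0.8766) = 7.526.
[out] = 7.526 × 15.0 = 112.9 mmol/L.

110 mmol/L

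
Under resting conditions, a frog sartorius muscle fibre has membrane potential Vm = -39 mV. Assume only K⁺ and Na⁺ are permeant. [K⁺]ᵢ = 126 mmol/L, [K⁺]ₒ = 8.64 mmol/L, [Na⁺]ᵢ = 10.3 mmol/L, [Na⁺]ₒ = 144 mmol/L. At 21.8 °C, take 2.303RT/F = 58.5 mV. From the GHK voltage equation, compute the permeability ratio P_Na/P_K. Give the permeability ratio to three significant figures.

Let α = P_Na/P_K. GHK: Vm = 58.5·log₁₀[(Kₒ + α·Naₒ)/(Kᵢ + α·Naᵢ)].
10^(Vm/58.5) = 10^(-39.0/58.5) = 0.21544
So 0.21544·(Kᵢ + α·Naᵢ) = Kₒ + α·Naₒ → α = (0.21544·126.0 − 8.64) / (144.0 − 0.21544·10.3)
α = (27.15 − 8.64) / (144.0 − 2.219) = 18.51/141.8 = 0.1305

0.131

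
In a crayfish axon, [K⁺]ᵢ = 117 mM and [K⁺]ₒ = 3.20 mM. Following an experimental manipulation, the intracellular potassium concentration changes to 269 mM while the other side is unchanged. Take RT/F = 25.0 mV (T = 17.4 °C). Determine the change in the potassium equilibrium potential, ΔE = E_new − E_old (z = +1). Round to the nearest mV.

-21 mV

E_old = (25.0/1)·ln(3.20/117) = -89.98 mV
E_new = (25.0/1)·ln(3.20/269) = -110.79 mV
ΔE = -110.79 − (-89.98) = -20.81 mV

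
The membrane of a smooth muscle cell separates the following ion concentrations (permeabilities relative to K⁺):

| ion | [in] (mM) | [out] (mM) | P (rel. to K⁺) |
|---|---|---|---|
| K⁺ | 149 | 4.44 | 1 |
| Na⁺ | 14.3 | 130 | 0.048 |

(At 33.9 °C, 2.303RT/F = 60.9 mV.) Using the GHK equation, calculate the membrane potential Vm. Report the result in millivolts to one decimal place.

-69.8 mV

Vm = 60.9 · log₁₀[(Σ P·[cation]ₒ + Σ P·[anion]ᵢ) / (Σ P·[cation]ᵢ + Σ P·[anion]ₒ)]
Numerator = 1×4.44 + 0.048×130 = 10.68
Denominator = 1×149 + 0.048×14.3 = 149.7
Vm = 60.9 · log₁₀(0.071349) = 60.9 × (-1.1466) = -69.83 mV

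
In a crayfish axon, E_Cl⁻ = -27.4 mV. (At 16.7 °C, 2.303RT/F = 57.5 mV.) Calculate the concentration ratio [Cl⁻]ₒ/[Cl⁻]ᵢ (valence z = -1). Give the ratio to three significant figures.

log₁₀([out]/[in]) = E·z/(57.5) = -27.4 × -1 / 57.5 = 0.4765
[out]/[in] = 10^(0.4765) = 2.996

3.00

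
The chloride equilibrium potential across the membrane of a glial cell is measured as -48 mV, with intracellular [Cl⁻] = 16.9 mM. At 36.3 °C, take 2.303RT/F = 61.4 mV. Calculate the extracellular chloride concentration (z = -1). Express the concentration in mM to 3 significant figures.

Nernst: E = (61.4/-1) · log₁₀([out]/[in]), so log₁₀([out]/[in]) = -48.0 × -1 / 61.4 = 0.7818.
[out]/[in] = 10^(0.7818) = 6.05.
[out] = 6.05 × 16.9 = 102.2 mM.

102 mM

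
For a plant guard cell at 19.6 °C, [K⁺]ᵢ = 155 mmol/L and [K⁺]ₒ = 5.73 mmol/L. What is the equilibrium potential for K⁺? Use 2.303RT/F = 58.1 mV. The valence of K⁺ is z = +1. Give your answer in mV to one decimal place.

-83.2 mV

E = (58.1/z) · log₁₀([K⁺]_out/[K⁺]_in) with z = +1.
= (58.1/1) · log₁₀(5.73/155) = 58.10 · log₁₀(0.03697)
= 58.10 · (-1.4322) = -83.21 mV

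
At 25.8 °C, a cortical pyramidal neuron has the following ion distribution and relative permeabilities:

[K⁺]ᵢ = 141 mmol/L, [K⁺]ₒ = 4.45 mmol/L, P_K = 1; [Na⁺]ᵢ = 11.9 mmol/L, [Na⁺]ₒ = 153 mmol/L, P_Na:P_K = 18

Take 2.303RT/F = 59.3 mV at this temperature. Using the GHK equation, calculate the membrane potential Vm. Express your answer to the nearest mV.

Vm = 59.3 · log₁₀[(Σ P·[cation]ₒ + Σ P·[anion]ᵢ) / (Σ P·[cation]ᵢ + Σ P·[anion]ₒ)]
Numerator = 1×4.45 + 18×153 = 2758
Denominator = 1×141 + 18×11.9 = 355.2
Vm = 59.3 · log₁₀(7.7659) = 59.3 × (0.8902) = 52.79 mV

53 mV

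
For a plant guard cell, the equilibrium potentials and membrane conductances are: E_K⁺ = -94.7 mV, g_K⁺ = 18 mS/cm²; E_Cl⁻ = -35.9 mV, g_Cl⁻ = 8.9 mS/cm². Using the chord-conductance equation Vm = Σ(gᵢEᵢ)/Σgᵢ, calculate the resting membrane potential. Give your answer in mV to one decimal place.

-75.2 mV

Σ gᵢEᵢ = 18·(-94.7) + 8.9·(-35.9) = -2024.11
Σ gᵢ = 18 + 8.9 = 26.9
Vm = -2024.11 / 26.9 = -75.25 mV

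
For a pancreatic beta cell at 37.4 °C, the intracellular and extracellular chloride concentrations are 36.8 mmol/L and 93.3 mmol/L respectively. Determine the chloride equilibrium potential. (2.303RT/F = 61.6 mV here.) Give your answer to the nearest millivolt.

-25 mV

E = (61.6/z) · log₁₀([Cl⁻]_out/[Cl⁻]_in) with z = -1.
For an anion, dividing by z = -1 reverses the sign.
= (61.6/-1) · log₁₀(93.3/36.8) = -61.60 · log₁₀(2.535)
= -61.60 · (0.4040) = -24.89 mV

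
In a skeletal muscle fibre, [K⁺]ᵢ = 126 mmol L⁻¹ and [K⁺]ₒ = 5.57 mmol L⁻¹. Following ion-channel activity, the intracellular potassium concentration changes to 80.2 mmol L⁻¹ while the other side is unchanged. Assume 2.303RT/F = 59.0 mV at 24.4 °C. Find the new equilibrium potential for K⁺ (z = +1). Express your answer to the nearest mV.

After the shift: [K⁺]_out = 5.57, [K⁺]_in = 80.2 mmol L⁻¹.
E_new = (59.0/1)·log₁₀(5.57/80.2) = 59.00 · (-1.1583) = -68.34 mV

-68 mV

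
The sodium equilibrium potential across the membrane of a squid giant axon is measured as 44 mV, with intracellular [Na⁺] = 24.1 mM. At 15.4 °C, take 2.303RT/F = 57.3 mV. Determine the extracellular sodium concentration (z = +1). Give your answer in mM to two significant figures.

140 mM

Nernst: E = (57.3/1) · log₁₀([out]/[in]), so log₁₀([out]/[in]) = 44.0 × 1 / 57.3 = 0.7679.
[out]/[in] = 10^(0.7679) = 5.86.
[out] = 5.86 × 24.1 = 141.2 mM.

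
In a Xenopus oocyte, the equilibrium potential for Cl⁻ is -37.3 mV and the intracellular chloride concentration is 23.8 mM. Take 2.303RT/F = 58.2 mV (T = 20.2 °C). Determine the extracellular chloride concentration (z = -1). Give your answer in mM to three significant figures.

Nernst: E = (58.2/-1) · log₁₀([out]/[in]), so log₁₀([out]/[in]) = -37.3 × -1 / 58.2 = 0.6409.
[out]/[in] = 10^(0.6409) = 4.374.
[out] = 4.374 × 23.8 = 104.1 mM.

104 mM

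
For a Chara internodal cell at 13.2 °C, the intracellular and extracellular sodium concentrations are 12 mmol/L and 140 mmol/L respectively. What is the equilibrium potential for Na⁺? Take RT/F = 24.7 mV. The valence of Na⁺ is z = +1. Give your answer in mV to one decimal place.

60.7 mV

E = (24.7/z) · ln([Na⁺]_out/[Na⁺]_in) with z = +1.
= (24.7/1) · ln(140/12) = 24.70 · ln(11.67)
= 24.70 · (2.4567) = 60.68 mV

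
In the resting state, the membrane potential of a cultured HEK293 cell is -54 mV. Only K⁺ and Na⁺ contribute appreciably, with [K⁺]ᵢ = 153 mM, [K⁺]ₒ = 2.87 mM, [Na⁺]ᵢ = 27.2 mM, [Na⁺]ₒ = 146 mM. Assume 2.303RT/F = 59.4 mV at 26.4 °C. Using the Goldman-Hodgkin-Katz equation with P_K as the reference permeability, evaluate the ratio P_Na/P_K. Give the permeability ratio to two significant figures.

Let α = P_Na/P_K. GHK: Vm = 59.4·log₁₀[(Kₒ + α·Naₒ)/(Kᵢ + α·Naᵢ)].
10^(Vm/59.4) = 10^(-54.0/59.4) = 0.12328
So 0.12328·(Kᵢ + α·Naᵢ) = Kₒ + α·Naₒ → α = (0.12328·153.0 − 2.87) / (146.0 − 0.12328·27.2)
α = (18.86 − 2.87) / (146.0 − 3.353) = 15.99/142.6 = 0.1121

0.11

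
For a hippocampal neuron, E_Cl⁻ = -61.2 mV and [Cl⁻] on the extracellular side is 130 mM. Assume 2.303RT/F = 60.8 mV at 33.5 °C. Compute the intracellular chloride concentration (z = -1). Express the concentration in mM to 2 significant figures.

13 mM

Nernst: E = (60.8/-1) · log₁₀([out]/[in]), so log₁₀([out]/[in]) = -61.2 × -1 / 60.8 = 1.0066.
[out]/[in] = 10^(1.0066) = 10.15.
[in] = 130 / 10.15 = 12.8 mM.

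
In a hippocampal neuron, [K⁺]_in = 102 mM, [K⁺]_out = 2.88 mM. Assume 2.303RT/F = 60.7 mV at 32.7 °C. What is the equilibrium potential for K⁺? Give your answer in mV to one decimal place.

-94.0 mV

E = (60.7/z) · log₁₀([K⁺]_out/[K⁺]_in) with z = +1.
= (60.7/1) · log₁₀(2.88/102) = 60.70 · log₁₀(0.02824)
= 60.70 · (-1.5492) = -94.04 mV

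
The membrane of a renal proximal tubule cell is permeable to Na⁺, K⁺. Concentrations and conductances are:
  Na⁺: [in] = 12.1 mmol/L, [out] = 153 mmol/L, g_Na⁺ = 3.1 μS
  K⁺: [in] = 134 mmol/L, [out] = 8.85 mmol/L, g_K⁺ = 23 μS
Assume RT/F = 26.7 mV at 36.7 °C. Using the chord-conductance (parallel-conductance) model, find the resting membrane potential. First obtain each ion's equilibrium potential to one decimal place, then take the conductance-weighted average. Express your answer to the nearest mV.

-56 mV

E_Na⁺ = (26.7/1)·ln(153/12.1) = 67.7 mV
E_K⁺ = (26.7/1)·ln(8.85/134) = -72.6 mV
Vm = (Σ gᵢEᵢ)/(Σ gᵢ) = (3.1·67.7 + 23·-72.6) / (3.1 + 23)
= -1459.93 / 26.1 = -55.94 mV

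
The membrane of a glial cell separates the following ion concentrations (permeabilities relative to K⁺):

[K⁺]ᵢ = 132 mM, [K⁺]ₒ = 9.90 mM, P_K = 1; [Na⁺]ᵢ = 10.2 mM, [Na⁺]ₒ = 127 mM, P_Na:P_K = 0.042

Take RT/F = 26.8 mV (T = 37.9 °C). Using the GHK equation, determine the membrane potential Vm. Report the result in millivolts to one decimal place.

Vm = 26.8 · ln[(Σ P·[cation]ₒ + Σ P·[anion]ᵢ) / (Σ P·[cation]ᵢ + Σ P·[anion]ₒ)]
Numerator = 1×9.90 + 0.042×127 = 15.23
Denominator = 1×132 + 0.042×10.2 = 132.4
Vm = 26.8 · ln(0.11504) = 26.8 × (-2.1625) = -57.96 mV

-58.0 mV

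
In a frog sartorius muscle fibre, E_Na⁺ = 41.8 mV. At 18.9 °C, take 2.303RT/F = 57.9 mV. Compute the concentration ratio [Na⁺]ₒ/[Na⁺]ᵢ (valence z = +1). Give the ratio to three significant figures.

5.27

log₁₀([out]/[in]) = E·z/(57.9) = 41.8 × 1 / 57.9 = 0.7219
[out]/[in] = 10^(0.7219) = 5.272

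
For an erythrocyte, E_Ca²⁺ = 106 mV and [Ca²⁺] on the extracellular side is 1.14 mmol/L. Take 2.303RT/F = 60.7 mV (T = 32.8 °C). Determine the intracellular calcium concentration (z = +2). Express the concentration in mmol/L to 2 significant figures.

Nernst: E = (60.7/2) · log₁₀([out]/[in]), so log₁₀([out]/[in]) = 106.0 × 2 / 60.7 = 3.4926.
[out]/[in] = 10^(3.4926) = 3109.
[in] = 1.14 / 3109 = 0.0003667 mmol/L.

0.00037 mmol/L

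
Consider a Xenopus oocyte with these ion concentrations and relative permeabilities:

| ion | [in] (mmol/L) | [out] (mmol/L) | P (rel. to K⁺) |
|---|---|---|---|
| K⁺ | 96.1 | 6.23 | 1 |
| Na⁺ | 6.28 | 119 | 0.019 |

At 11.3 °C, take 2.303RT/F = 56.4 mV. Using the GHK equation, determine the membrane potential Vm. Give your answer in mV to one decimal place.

-59.5 mV

Vm = 56.4 · log₁₀[(Σ P·[cation]ₒ + Σ P·[anion]ᵢ) / (Σ P·[cation]ᵢ + Σ P·[anion]ₒ)]
Numerator = 1×6.23 + 0.019×119 = 8.491
Denominator = 1×96.1 + 0.019×6.28 = 96.22
Vm = 56.4 · log₁₀(0.088246) = 56.4 × (-1.0543) = -59.46 mV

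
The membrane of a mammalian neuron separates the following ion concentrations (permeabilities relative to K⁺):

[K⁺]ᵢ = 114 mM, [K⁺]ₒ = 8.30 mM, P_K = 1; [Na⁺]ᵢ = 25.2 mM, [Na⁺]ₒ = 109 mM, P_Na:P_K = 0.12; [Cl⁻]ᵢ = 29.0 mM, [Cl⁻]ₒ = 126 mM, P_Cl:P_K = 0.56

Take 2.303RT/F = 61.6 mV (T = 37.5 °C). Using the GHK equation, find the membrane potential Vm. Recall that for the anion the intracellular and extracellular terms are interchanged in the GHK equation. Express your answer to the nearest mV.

-43 mV

Vm = 61.6 · log₁₀[(Σ P·[cation]ₒ + Σ P·[anion]ᵢ) / (Σ P·[cation]ᵢ + Σ P·[anion]ₒ)]
Numerator = 1×8.30 + 0.12×109 + 0.56×29.0 = 37.62
Denominator = 1×114 + 0.12×25.2 + 0.56×126 = 187.6
Vm = 61.6 · log₁₀(0.20055) = 61.6 × (-0.6978) = -42.98 mV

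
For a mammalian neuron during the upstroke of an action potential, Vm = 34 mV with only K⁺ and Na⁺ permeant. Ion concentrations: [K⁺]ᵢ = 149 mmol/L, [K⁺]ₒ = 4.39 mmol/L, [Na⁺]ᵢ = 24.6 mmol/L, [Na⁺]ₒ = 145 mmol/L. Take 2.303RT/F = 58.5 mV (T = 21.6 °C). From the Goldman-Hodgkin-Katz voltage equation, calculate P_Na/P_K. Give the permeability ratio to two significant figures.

11

Let α = P_Na/P_K. GHK: Vm = 58.5·log₁₀[(Kₒ + α·Naₒ)/(Kᵢ + α·Naᵢ)].
10^(Vm/58.5) = 10^(34.0/58.5) = 3.8124
So 3.8124·(Kᵢ + α·Naᵢ) = Kₒ + α·Naₒ → α = (3.8124·149.0 − 4.39) / (145.0 − 3.8124·24.6)
α = (568 − 4.39) / (145.0 − 93.78) = 563.7/51.22 = 11.01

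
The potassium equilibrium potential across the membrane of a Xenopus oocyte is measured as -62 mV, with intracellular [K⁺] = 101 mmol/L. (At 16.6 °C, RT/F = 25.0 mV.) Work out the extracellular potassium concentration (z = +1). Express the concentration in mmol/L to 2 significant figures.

Nernst: E = (25.0/1) · ln([out]/[in]), so ln([out]/[in]) = -62.0 × 1 / 25.0 = -2.4800.
[out]/[in] = e^(-2.4800) = 0.08374.
[out] = 0.08374 × 101 = 8.458 mmol/L.

8.5 mmol/L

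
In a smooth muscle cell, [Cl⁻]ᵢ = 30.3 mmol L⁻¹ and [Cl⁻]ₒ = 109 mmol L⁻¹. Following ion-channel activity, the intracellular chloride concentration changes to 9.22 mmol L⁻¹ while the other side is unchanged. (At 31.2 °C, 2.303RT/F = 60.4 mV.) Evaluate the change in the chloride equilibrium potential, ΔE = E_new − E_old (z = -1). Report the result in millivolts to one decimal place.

-31.2 mV

E_old = (60.4/-1)·log₁₀(109/30.3) = -33.58 mV
E_new = (60.4/-1)·log₁₀(109/9.22) = -64.79 mV
ΔE = -64.79 − (-33.58) = -31.21 mV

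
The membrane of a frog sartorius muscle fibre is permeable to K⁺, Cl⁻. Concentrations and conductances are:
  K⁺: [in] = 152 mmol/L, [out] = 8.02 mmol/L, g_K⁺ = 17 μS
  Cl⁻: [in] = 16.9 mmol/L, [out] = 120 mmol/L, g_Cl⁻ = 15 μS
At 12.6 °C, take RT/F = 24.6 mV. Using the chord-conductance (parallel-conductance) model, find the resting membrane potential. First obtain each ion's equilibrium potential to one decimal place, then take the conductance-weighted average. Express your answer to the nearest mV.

-61 mV

E_K⁺ = (24.6/1)·ln(8.02/152) = -72.4 mV
E_Cl⁻ = (24.6/-1)·ln(120/16.9) = -48.2 mV
Vm = (Σ gᵢEᵢ)/(Σ gᵢ) = (17·-72.4 + 15·-48.2) / (17 + 15)
= -1953.80 / 32 = -61.06 mV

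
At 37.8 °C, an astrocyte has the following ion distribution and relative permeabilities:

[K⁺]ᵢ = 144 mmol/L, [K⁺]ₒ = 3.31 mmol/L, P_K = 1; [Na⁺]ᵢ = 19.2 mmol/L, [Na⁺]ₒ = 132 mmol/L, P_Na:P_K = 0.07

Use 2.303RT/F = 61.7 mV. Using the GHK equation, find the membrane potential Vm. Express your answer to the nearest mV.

-66 mV

Vm = 61.7 · log₁₀[(Σ P·[cation]ₒ + Σ P·[anion]ᵢ) / (Σ P·[cation]ᵢ + Σ P·[anion]ₒ)]
Numerator = 1×3.31 + 0.07×132 = 12.55
Denominator = 1×144 + 0.07×19.2 = 145.3
Vm = 61.7 · log₁₀(0.086347) = 61.7 × (-1.0638) = -65.63 mV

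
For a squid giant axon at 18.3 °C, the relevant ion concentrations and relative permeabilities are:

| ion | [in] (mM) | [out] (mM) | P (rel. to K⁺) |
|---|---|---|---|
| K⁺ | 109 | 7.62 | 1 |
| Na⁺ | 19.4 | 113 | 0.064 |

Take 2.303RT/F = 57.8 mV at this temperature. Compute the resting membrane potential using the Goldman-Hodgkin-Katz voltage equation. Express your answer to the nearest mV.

-50 mV

Vm = 57.8 · log₁₀[(Σ P·[cation]ₒ + Σ P·[anion]ᵢ) / (Σ P·[cation]ᵢ + Σ P·[anion]ₒ)]
Numerator = 1×7.62 + 0.064×113 = 14.85
Denominator = 1×109 + 0.064×19.4 = 110.2
Vm = 57.8 · log₁₀(0.13472) = 57.8 × (-0.8706) = -50.32 mV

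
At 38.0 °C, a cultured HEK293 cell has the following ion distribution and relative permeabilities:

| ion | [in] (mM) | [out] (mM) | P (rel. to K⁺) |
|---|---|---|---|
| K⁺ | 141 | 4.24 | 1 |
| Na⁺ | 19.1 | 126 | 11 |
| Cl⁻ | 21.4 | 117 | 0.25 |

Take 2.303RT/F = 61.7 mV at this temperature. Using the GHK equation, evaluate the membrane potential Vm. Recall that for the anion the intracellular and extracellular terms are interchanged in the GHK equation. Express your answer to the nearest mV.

35 mV

Vm = 61.7 · log₁₀[(Σ P·[cation]ₒ + Σ P·[anion]ᵢ) / (Σ P·[cation]ᵢ + Σ P·[anion]ₒ)]
Numerator = 1×4.24 + 11×126 + 0.25×21.4 = 1396
Denominator = 1×141 + 11×19.1 + 0.25×117 = 380.4
Vm = 61.7 · log₁₀(3.6692) = 61.7 × (0.5646) = 34.83 mV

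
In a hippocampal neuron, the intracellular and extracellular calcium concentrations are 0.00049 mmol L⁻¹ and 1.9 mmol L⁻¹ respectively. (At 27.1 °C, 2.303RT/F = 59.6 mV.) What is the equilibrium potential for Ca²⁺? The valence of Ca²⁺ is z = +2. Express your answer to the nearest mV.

E = (59.6/z) · log₁₀([Ca²⁺]_out/[Ca²⁺]_in) with z = +2.
= (59.6/2) · log₁₀(1.9/0.00049) = 29.80 · log₁₀(3878)
= 29.80 · (3.5886) = 106.94 mV

107 mV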